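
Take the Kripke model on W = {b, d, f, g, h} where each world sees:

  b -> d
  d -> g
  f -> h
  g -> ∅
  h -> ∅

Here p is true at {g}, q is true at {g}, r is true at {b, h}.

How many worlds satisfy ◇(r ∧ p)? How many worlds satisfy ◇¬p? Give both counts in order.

0 and 2

For ◇(r ∧ p):
b: successors {d}; r ∧ p there: d:F. ✗
d: successors {g}; r ∧ p there: g:F. ✗
f: successors {h}; r ∧ p there: h:F. ✗
g: no successors, so ◇(r ∧ p) fails. ✗
h: no successors, so ◇(r ∧ p) fails. ✗
— 0 worlds.
For ◇¬p:
b: successors {d}; ¬p there: d:T. ✓
d: successors {g}; ¬p there: g:F. ✗
f: successors {h}; ¬p there: h:T. ✓
g: no successors, so ◇¬p fails. ✗
h: no successors, so ◇¬p fails. ✗
— 2 worlds.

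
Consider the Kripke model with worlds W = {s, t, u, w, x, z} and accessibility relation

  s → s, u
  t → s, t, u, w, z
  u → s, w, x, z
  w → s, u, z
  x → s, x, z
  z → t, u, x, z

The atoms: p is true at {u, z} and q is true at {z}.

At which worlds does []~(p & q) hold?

s: successors {s, u}; ~(p & q) there: s:T, u:T. ✓
t: successors {s, t, u, w, z}; ~(p & q) there: s:T, t:T, u:T, w:T, z:F. ✗
u: successors {s, w, x, z}; ~(p & q) there: s:T, w:T, x:T, z:F. ✗
w: successors {s, u, z}; ~(p & q) there: s:T, u:T, z:F. ✗
x: successors {s, x, z}; ~(p & q) there: s:T, x:T, z:F. ✗
z: successors {t, u, x, z}; ~(p & q) there: t:T, u:T, x:T, z:F. ✗

{s}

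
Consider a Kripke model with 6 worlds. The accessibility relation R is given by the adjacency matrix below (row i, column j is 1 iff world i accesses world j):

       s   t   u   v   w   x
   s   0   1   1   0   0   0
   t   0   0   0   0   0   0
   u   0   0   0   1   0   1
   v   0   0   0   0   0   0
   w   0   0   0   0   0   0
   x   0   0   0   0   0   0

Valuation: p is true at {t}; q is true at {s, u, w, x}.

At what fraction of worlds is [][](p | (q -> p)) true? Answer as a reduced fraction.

s: successors {t, u}; [](p | (q -> p)) there: t:T, u:F. ✗
t: no successors, so [][](p | (q -> p)) holds vacuously. ✓
u: successors {v, x}; [](p | (q -> p)) there: v:T, x:T. ✓
v: no successors, so [][](p | (q -> p)) holds vacuously. ✓
w: no successors, so [][](p | (q -> p)) holds vacuously. ✓
x: no successors, so [][](p | (q -> p)) holds vacuously. ✓
That's 5 of 6 worlds, so 5/6.

5/6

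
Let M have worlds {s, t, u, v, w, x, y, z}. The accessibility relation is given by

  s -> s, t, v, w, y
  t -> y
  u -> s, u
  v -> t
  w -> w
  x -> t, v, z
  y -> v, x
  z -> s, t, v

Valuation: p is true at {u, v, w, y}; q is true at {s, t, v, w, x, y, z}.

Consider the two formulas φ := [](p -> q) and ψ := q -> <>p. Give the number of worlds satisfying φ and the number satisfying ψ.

For [](p -> q):
s: successors {s, t, v, w, y}; p -> q there: s:T, t:T, v:T, w:T, y:T. ✓
t: successors {y}; p -> q there: y:T. ✓
u: successors {s, u}; p -> q there: s:T, u:F. ✗
v: successors {t}; p -> q there: t:T. ✓
w: successors {w}; p -> q there: w:T. ✓
x: successors {t, v, z}; p -> q there: t:T, v:T, z:T. ✓
y: successors {v, x}; p -> q there: v:T, x:T. ✓
z: successors {s, t, v}; p -> q there: s:T, t:T, v:T. ✓
— 7 worlds.
For q -> <>p:
s: q is T, <>p is T. ✓
t: q is T, <>p is T. ✓
u: q is F, <>p is T. ✓
v: q is T, <>p is F. ✗
w: q is T, <>p is T. ✓
x: q is T, <>p is T. ✓
y: q is T, <>p is T. ✓
z: q is T, <>p is T. ✓
— 7 worlds.

7 and 7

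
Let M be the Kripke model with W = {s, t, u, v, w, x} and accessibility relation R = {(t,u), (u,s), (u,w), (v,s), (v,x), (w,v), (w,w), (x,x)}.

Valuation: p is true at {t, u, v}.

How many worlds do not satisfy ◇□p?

4

s: no successors, so ◇□p fails. ✗
t: successors {u}; □p there: u:F. ✗
u: successors {s, w}; □p there: s:T, w:F. ✓
v: successors {s, x}; □p there: s:T, x:F. ✓
w: successors {v, w}; □p there: v:F, w:F. ✗
x: successors {x}; □p there: x:F. ✗
Satisfying worlds: {u, v}.
So ◇□p fails at the other 4 worlds.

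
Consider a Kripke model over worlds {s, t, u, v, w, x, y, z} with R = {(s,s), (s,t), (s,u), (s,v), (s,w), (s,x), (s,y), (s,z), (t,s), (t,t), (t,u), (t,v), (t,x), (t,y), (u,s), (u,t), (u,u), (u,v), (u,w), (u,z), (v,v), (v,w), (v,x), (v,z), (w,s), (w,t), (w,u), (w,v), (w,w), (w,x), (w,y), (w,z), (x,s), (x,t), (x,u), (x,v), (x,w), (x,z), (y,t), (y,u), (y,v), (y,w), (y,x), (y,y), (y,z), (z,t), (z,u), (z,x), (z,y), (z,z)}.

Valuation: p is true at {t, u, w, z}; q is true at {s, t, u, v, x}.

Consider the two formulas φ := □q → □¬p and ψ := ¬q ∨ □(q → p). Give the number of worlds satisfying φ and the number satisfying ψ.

8 and 3

For □q → □¬p:
s: □q is F, □¬p is F. ✓
t: □q is F, □¬p is F. ✓
u: □q is F, □¬p is F. ✓
v: □q is F, □¬p is F. ✓
w: □q is F, □¬p is F. ✓
x: □q is F, □¬p is F. ✓
y: □q is F, □¬p is F. ✓
z: □q is F, □¬p is F. ✓
— 8 worlds.
For ¬q ∨ □(q → p):
s: ¬q is F, □(q → p) is F. ✗
t: ¬q is F, □(q → p) is F. ✗
u: ¬q is F, □(q → p) is F. ✗
v: ¬q is F, □(q → p) is F. ✗
w: ¬q is T, □(q → p) is F. ✓
x: ¬q is F, □(q → p) is F. ✗
y: ¬q is T, □(q → p) is F. ✓
z: ¬q is T, □(q → p) is F. ✓
— 3 worlds.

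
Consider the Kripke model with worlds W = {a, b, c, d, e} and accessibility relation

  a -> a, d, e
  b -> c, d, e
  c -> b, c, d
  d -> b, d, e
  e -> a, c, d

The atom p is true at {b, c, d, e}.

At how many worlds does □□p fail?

a: successors {a, d, e}; □p there: a:F, d:T, e:F. ✗
b: successors {c, d, e}; □p there: c:T, d:T, e:F. ✗
c: successors {b, c, d}; □p there: b:T, c:T, d:T. ✓
d: successors {b, d, e}; □p there: b:T, d:T, e:F. ✗
e: successors {a, c, d}; □p there: a:F, c:T, d:T. ✗
Satisfying worlds: {c}.
So □□p fails at the other 4 worlds.

4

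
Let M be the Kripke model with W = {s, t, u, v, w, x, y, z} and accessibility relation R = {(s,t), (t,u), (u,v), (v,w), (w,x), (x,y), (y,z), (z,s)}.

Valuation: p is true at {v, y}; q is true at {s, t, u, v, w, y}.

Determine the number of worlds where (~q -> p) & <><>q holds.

s: ~q -> p is T, <><>q is T. ✓
t: ~q -> p is T, <><>q is T. ✓
u: ~q -> p is T, <><>q is T. ✓
v: ~q -> p is T, <><>q is F. ✗
w: ~q -> p is T, <><>q is T. ✓
x: ~q -> p is F, <><>q is F. ✗
y: ~q -> p is T, <><>q is T. ✓
z: ~q -> p is F, <><>q is T. ✗
Satisfying worlds: {s, t, u, w, y}.

5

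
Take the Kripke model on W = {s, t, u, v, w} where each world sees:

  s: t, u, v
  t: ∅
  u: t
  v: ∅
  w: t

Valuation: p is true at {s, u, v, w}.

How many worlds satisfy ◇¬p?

s: successors {t, u, v}; ¬p there: t:T, u:F, v:F. ✓
t: no successors, so ◇¬p fails. ✗
u: successors {t}; ¬p there: t:T. ✓
v: no successors, so ◇¬p fails. ✗
w: successors {t}; ¬p there: t:T. ✓
Satisfying worlds: {s, u, w}.

3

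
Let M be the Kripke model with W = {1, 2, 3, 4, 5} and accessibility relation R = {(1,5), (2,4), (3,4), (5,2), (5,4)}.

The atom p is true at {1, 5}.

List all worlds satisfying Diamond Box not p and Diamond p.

{1}

1: Diamond Box not p is T, Diamond p is T. ✓
2: Diamond Box not p is T, Diamond p is F. ✗
3: Diamond Box not p is T, Diamond p is F. ✗
4: Diamond Box not p is F, Diamond p is F. ✗
5: Diamond Box not p is T, Diamond p is F. ✗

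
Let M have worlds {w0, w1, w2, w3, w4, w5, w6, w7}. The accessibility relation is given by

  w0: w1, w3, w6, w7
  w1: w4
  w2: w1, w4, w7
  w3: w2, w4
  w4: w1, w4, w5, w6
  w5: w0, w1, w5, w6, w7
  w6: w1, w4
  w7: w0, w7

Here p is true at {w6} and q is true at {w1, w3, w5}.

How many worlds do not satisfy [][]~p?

w0: successors {w1, w3, w6, w7}; []~p there: w1:T, w3:T, w6:T, w7:T. ✓
w1: successors {w4}; []~p there: w4:F. ✗
w2: successors {w1, w4, w7}; []~p there: w1:T, w4:F, w7:T. ✗
w3: successors {w2, w4}; []~p there: w2:T, w4:F. ✗
w4: successors {w1, w4, w5, w6}; []~p there: w1:T, w4:F, w5:F, w6:T. ✗
w5: successors {w0, w1, w5, w6, w7}; []~p there: w0:F, w1:T, w5:F, w6:T, w7:T. ✗
w6: successors {w1, w4}; []~p there: w1:T, w4:F. ✗
w7: successors {w0, w7}; []~p there: w0:F, w7:T. ✗
Satisfying worlds: {w0}.
So [][]~p fails at the other 7 worlds.

7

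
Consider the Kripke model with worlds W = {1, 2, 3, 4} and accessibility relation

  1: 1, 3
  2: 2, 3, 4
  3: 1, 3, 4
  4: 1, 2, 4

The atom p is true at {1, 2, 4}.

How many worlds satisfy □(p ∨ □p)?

1

1: successors {1, 3}; p ∨ □p there: 1:T, 3:F. ✗
2: successors {2, 3, 4}; p ∨ □p there: 2:T, 3:F, 4:T. ✗
3: successors {1, 3, 4}; p ∨ □p there: 1:T, 3:F, 4:T. ✗
4: successors {1, 2, 4}; p ∨ □p there: 1:T, 2:T, 4:T. ✓
Satisfying worlds: {4}.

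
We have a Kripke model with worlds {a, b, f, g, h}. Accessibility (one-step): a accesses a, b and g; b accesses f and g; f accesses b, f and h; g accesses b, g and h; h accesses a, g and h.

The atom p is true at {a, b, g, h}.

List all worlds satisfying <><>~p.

{a, b, f, g}

a: successors {a, b, g}; <>~p there: a:F, b:T, g:F. ✓
b: successors {f, g}; <>~p there: f:T, g:F. ✓
f: successors {b, f, h}; <>~p there: b:T, f:T, h:F. ✓
g: successors {b, g, h}; <>~p there: b:T, g:F, h:F. ✓
h: successors {a, g, h}; <>~p there: a:F, g:F, h:F. ✗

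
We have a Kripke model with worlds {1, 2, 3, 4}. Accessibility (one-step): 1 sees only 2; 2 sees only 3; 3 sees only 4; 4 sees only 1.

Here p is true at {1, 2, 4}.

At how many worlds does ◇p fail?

1: successors {2}; p there: 2:T. ✓
2: successors {3}; p there: 3:F. ✗
3: successors {4}; p there: 4:T. ✓
4: successors {1}; p there: 1:T. ✓
Satisfying worlds: {1, 3, 4}.
So ◇p fails at the other 1 world.

1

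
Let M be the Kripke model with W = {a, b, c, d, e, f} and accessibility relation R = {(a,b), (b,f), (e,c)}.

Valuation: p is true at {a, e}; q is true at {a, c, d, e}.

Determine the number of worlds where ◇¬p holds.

a: successors {b}; ¬p there: b:T. ✓
b: successors {f}; ¬p there: f:T. ✓
c: no successors, so ◇¬p fails. ✗
d: no successors, so ◇¬p fails. ✗
e: successors {c}; ¬p there: c:T. ✓
f: no successors, so ◇¬p fails. ✗
Satisfying worlds: {a, b, e}.

3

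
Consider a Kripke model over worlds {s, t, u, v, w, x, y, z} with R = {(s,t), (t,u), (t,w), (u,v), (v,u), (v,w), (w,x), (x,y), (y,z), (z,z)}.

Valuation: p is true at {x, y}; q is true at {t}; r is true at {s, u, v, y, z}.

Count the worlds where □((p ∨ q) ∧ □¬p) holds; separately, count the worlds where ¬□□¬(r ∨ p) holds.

2 and 8

For □((p ∨ q) ∧ □¬p):
s: successors {t}; (p ∨ q) ∧ □¬p there: t:T. ✓
t: successors {u, w}; (p ∨ q) ∧ □¬p there: u:F, w:F. ✗
u: successors {v}; (p ∨ q) ∧ □¬p there: v:F. ✗
v: successors {u, w}; (p ∨ q) ∧ □¬p there: u:F, w:F. ✗
w: successors {x}; (p ∨ q) ∧ □¬p there: x:F. ✗
x: successors {y}; (p ∨ q) ∧ □¬p there: y:T. ✓
y: successors {z}; (p ∨ q) ∧ □¬p there: z:F. ✗
z: successors {z}; (p ∨ q) ∧ □¬p there: z:F. ✗
— 2 worlds.
For ¬□□¬(r ∨ p):
s: □□¬(r ∨ p) is F. ✓
t: □□¬(r ∨ p) is F. ✓
u: □□¬(r ∨ p) is F. ✓
v: □□¬(r ∨ p) is F. ✓
w: □□¬(r ∨ p) is F. ✓
x: □□¬(r ∨ p) is F. ✓
y: □□¬(r ∨ p) is F. ✓
z: □□¬(r ∨ p) is F. ✓
— 8 worlds.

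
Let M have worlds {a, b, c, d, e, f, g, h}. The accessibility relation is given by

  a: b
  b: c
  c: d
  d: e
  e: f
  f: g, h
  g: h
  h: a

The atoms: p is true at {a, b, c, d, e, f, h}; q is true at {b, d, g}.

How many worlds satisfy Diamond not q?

6

a: successors {b}; not q there: b:F. ✗
b: successors {c}; not q there: c:T. ✓
c: successors {d}; not q there: d:F. ✗
d: successors {e}; not q there: e:T. ✓
e: successors {f}; not q there: f:T. ✓
f: successors {g, h}; not q there: g:F, h:T. ✓
g: successors {h}; not q there: h:T. ✓
h: successors {a}; not q there: a:T. ✓
Satisfying worlds: {b, d, e, f, g, h}.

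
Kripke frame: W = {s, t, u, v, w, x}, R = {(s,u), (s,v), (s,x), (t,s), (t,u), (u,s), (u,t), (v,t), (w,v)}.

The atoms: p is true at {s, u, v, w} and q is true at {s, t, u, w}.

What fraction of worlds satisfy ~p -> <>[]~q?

2/3

s: ~p is F, <>[]~q is T. ✓
t: ~p is T, <>[]~q is F. ✗
u: ~p is F, <>[]~q is F. ✓
v: ~p is F, <>[]~q is F. ✓
w: ~p is F, <>[]~q is F. ✓
x: ~p is T, <>[]~q is F. ✗
That's 4 of 6 worlds, so 4/6 = 2/3.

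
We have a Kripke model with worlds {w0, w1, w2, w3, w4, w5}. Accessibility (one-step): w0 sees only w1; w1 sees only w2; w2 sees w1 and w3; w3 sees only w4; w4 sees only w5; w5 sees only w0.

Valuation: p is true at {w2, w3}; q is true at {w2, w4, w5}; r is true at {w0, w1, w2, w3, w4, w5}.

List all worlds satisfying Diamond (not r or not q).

w0: successors {w1}; not r or not q there: w1:T. ✓
w1: successors {w2}; not r or not q there: w2:F. ✗
w2: successors {w1, w3}; not r or not q there: w1:T, w3:T. ✓
w3: successors {w4}; not r or not q there: w4:F. ✗
w4: successors {w5}; not r or not q there: w5:F. ✗
w5: successors {w0}; not r or not q there: w0:T. ✓

{w0, w2, w5}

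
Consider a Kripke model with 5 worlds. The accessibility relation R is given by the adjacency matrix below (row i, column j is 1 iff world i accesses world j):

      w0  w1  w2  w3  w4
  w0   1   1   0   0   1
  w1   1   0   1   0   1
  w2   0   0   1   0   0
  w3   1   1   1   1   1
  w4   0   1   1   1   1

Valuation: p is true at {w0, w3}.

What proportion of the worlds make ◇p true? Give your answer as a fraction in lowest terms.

w0: successors {w0, w1, w4}; p there: w0:T, w1:F, w4:F. ✓
w1: successors {w0, w2, w4}; p there: w0:T, w2:F, w4:F. ✓
w2: successors {w2}; p there: w2:F. ✗
w3: successors {w0, w1, w2, w3, w4}; p there: w0:T, w1:F, w2:F, w3:T, w4:F. ✓
w4: successors {w1, w2, w3, w4}; p there: w1:F, w2:F, w3:T, w4:F. ✓
That's 4 of 5 worlds, so 4/5.

4/5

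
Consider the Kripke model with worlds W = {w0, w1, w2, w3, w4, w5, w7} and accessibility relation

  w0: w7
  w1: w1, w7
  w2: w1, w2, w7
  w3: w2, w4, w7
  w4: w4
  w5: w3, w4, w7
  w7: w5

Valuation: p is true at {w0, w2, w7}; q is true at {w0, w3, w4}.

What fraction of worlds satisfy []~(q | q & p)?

4/7

w0: successors {w7}; ~(q | q & p) there: w7:T. ✓
w1: successors {w1, w7}; ~(q | q & p) there: w1:T, w7:T. ✓
w2: successors {w1, w2, w7}; ~(q | q & p) there: w1:T, w2:T, w7:T. ✓
w3: successors {w2, w4, w7}; ~(q | q & p) there: w2:T, w4:F, w7:T. ✗
w4: successors {w4}; ~(q | q & p) there: w4:F. ✗
w5: successors {w3, w4, w7}; ~(q | q & p) there: w3:F, w4:F, w7:T. ✗
w7: successors {w5}; ~(q | q & p) there: w5:T. ✓
That's 4 of 7 worlds, so 4/7.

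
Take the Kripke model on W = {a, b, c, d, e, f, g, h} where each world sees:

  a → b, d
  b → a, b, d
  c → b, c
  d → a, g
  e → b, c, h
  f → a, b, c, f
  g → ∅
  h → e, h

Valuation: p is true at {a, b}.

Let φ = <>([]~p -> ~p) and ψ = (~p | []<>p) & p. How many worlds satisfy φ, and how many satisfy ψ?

7 and 2

For <>([]~p -> ~p):
a: successors {b, d}; []~p -> ~p there: b:T, d:T. ✓
b: successors {a, b, d}; []~p -> ~p there: a:T, b:T, d:T. ✓
c: successors {b, c}; []~p -> ~p there: b:T, c:T. ✓
d: successors {a, g}; []~p -> ~p there: a:T, g:T. ✓
e: successors {b, c, h}; []~p -> ~p there: b:T, c:T, h:T. ✓
f: successors {a, b, c, f}; []~p -> ~p there: a:T, b:T, c:T, f:T. ✓
g: no successors, so <>([]~p -> ~p) fails. ✗
h: successors {e, h}; []~p -> ~p there: e:T, h:T. ✓
— 7 worlds.
For (~p | []<>p) & p:
a: ~p | []<>p is T, p is T. ✓
b: ~p | []<>p is T, p is T. ✓
c: ~p | []<>p is T, p is F. ✗
d: ~p | []<>p is T, p is F. ✗
e: ~p | []<>p is T, p is F. ✗
f: ~p | []<>p is T, p is F. ✗
g: ~p | []<>p is T, p is F. ✗
h: ~p | []<>p is T, p is F. ✗
— 2 worlds.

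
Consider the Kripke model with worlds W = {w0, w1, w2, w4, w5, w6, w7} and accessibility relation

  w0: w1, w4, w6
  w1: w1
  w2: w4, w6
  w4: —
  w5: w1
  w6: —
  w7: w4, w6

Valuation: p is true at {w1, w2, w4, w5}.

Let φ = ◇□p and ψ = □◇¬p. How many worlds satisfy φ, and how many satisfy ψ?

For ◇□p:
w0: successors {w1, w4, w6}; □p there: w1:T, w4:T, w6:T. ✓
w1: successors {w1}; □p there: w1:T. ✓
w2: successors {w4, w6}; □p there: w4:T, w6:T. ✓
w4: no successors, so ◇□p fails. ✗
w5: successors {w1}; □p there: w1:T. ✓
w6: no successors, so ◇□p fails. ✗
w7: successors {w4, w6}; □p there: w4:T, w6:T. ✓
— 5 worlds.
For □◇¬p:
w0: successors {w1, w4, w6}; ◇¬p there: w1:F, w4:F, w6:F. ✗
w1: successors {w1}; ◇¬p there: w1:F. ✗
w2: successors {w4, w6}; ◇¬p there: w4:F, w6:F. ✗
w4: no successors, so □◇¬p holds vacuously. ✓
w5: successors {w1}; ◇¬p there: w1:F. ✗
w6: no successors, so □◇¬p holds vacuously. ✓
w7: successors {w4, w6}; ◇¬p there: w4:F, w6:F. ✗
— 2 worlds.

5 and 2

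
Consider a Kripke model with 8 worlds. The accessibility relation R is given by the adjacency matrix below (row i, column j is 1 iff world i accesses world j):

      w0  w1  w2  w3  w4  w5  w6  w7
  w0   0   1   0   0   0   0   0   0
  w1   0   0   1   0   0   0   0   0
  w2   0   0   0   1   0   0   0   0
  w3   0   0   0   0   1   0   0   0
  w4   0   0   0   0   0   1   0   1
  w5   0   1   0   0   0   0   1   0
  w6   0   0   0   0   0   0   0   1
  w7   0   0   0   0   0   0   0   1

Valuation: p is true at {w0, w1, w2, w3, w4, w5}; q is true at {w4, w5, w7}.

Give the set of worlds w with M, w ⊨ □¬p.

{w6, w7}

w0: successors {w1}; ¬p there: w1:F. ✗
w1: successors {w2}; ¬p there: w2:F. ✗
w2: successors {w3}; ¬p there: w3:F. ✗
w3: successors {w4}; ¬p there: w4:F. ✗
w4: successors {w5, w7}; ¬p there: w5:F, w7:T. ✗
w5: successors {w1, w6}; ¬p there: w1:F, w6:T. ✗
w6: successors {w7}; ¬p there: w7:T. ✓
w7: successors {w7}; ¬p there: w7:T. ✓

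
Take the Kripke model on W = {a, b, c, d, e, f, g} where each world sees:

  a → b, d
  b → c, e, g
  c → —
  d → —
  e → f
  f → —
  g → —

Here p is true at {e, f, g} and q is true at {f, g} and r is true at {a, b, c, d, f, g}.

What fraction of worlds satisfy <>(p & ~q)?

1/7

a: successors {b, d}; p & ~q there: b:F, d:F. ✗
b: successors {c, e, g}; p & ~q there: c:F, e:T, g:F. ✓
c: no successors, so <>(p & ~q) fails. ✗
d: no successors, so <>(p & ~q) fails. ✗
e: successors {f}; p & ~q there: f:F. ✗
f: no successors, so <>(p & ~q) fails. ✗
g: no successors, so <>(p & ~q) fails. ✗
That's 1 of 7 worlds, so 1/7.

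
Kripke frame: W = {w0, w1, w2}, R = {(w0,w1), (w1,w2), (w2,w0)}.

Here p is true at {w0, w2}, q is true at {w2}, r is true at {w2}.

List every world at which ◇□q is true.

{w0}

w0: successors {w1}; □q there: w1:T. ✓
w1: successors {w2}; □q there: w2:F. ✗
w2: successors {w0}; □q there: w0:F. ✗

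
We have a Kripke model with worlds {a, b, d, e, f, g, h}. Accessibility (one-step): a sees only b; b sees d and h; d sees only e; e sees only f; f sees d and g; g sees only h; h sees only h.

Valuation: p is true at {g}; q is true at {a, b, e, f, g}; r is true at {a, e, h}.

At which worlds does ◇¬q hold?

{b, f, g, h}

a: successors {b}; ¬q there: b:F. ✗
b: successors {d, h}; ¬q there: d:T, h:T. ✓
d: successors {e}; ¬q there: e:F. ✗
e: successors {f}; ¬q there: f:F. ✗
f: successors {d, g}; ¬q there: d:T, g:F. ✓
g: successors {h}; ¬q there: h:T. ✓
h: successors {h}; ¬q there: h:T. ✓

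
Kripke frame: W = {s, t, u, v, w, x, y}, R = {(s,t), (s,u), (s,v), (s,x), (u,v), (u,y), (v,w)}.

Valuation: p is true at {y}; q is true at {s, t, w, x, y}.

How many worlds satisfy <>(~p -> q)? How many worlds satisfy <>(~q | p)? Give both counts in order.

3 and 2

For <>(~p -> q):
s: successors {t, u, v, x}; ~p -> q there: t:T, u:F, v:F, x:T. ✓
t: no successors, so <>(~p -> q) fails. ✗
u: successors {v, y}; ~p -> q there: v:F, y:T. ✓
v: successors {w}; ~p -> q there: w:T. ✓
w: no successors, so <>(~p -> q) fails. ✗
x: no successors, so <>(~p -> q) fails. ✗
y: no successors, so <>(~p -> q) fails. ✗
— 3 worlds.
For <>(~q | p):
s: successors {t, u, v, x}; ~q | p there: t:F, u:T, v:T, x:F. ✓
t: no successors, so <>(~q | p) fails. ✗
u: successors {v, y}; ~q | p there: v:T, y:T. ✓
v: successors {w}; ~q | p there: w:F. ✗
w: no successors, so <>(~q | p) fails. ✗
x: no successors, so <>(~q | p) fails. ✗
y: no successors, so <>(~q | p) fails. ✗
— 2 worlds.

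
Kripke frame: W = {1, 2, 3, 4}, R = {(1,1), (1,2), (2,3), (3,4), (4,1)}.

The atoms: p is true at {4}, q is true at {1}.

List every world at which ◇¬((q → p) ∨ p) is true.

1: successors {1, 2}; ¬((q → p) ∨ p) there: 1:T, 2:F. ✓
2: successors {3}; ¬((q → p) ∨ p) there: 3:F. ✗
3: successors {4}; ¬((q → p) ∨ p) there: 4:F. ✗
4: successors {1}; ¬((q → p) ∨ p) there: 1:T. ✓

{1, 4}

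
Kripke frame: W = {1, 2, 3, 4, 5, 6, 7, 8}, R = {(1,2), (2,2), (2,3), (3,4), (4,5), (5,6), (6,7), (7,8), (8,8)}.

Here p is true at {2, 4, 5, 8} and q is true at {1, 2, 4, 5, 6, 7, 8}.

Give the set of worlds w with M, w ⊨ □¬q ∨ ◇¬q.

{2}

1: □¬q is F, ◇¬q is F. ✗
2: □¬q is F, ◇¬q is T. ✓
3: □¬q is F, ◇¬q is F. ✗
4: □¬q is F, ◇¬q is F. ✗
5: □¬q is F, ◇¬q is F. ✗
6: □¬q is F, ◇¬q is F. ✗
7: □¬q is F, ◇¬q is F. ✗
8: □¬q is F, ◇¬q is F. ✗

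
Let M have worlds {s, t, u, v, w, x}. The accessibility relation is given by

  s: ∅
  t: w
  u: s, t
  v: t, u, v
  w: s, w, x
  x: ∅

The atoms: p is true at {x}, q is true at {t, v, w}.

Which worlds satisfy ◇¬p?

s: no successors, so ◇¬p fails. ✗
t: successors {w}; ¬p there: w:T. ✓
u: successors {s, t}; ¬p there: s:T, t:T. ✓
v: successors {t, u, v}; ¬p there: t:T, u:T, v:T. ✓
w: successors {s, w, x}; ¬p there: s:T, w:T, x:F. ✓
x: no successors, so ◇¬p fails. ✗

{t, u, v, w}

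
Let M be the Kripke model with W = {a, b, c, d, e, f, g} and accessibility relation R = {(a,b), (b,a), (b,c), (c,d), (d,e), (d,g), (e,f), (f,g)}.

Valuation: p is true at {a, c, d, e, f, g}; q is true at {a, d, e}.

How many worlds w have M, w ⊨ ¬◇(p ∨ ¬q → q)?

a: ◇(p ∨ ¬q → q) is F. ✓
b: ◇(p ∨ ¬q → q) is T. ✗
c: ◇(p ∨ ¬q → q) is T. ✗
d: ◇(p ∨ ¬q → q) is T. ✗
e: ◇(p ∨ ¬q → q) is F. ✓
f: ◇(p ∨ ¬q → q) is F. ✓
g: ◇(p ∨ ¬q → q) is F. ✓
Satisfying worlds: {a, e, f, g}.

4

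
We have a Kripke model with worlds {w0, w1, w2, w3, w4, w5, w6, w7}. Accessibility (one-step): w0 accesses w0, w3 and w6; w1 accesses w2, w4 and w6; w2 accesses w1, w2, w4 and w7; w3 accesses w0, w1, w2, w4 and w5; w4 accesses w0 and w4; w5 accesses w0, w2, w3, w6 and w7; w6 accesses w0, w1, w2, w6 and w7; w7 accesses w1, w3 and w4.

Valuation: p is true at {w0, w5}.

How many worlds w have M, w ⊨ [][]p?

w0: successors {w0, w3, w6}; []p there: w0:F, w3:F, w6:F. ✗
w1: successors {w2, w4, w6}; []p there: w2:F, w4:F, w6:F. ✗
w2: successors {w1, w2, w4, w7}; []p there: w1:F, w2:F, w4:F, w7:F. ✗
w3: successors {w0, w1, w2, w4, w5}; []p there: w0:F, w1:F, w2:F, w4:F, w5:F. ✗
w4: successors {w0, w4}; []p there: w0:F, w4:F. ✗
w5: successors {w0, w2, w3, w6, w7}; []p there: w0:F, w2:F, w3:F, w6:F, w7:F. ✗
w6: successors {w0, w1, w2, w6, w7}; []p there: w0:F, w1:F, w2:F, w6:F, w7:F. ✗
w7: successors {w1, w3, w4}; []p there: w1:F, w3:F, w4:F. ✗
Satisfying worlds: ∅.

0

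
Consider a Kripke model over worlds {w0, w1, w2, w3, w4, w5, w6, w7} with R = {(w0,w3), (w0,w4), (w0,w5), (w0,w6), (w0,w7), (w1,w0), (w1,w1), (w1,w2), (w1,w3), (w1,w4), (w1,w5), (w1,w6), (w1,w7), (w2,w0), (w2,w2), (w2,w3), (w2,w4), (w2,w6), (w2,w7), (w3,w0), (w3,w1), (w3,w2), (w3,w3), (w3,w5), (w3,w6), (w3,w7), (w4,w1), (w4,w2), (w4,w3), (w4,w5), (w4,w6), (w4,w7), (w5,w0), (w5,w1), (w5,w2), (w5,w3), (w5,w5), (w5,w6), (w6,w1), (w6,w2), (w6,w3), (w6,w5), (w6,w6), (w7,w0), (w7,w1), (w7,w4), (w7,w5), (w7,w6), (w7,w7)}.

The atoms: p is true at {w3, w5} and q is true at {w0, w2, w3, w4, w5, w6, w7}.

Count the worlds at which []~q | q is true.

w0: []~q is F, q is T. ✓
w1: []~q is F, q is F. ✗
w2: []~q is F, q is T. ✓
w3: []~q is F, q is T. ✓
w4: []~q is F, q is T. ✓
w5: []~q is F, q is T. ✓
w6: []~q is F, q is T. ✓
w7: []~q is F, q is T. ✓
Satisfying worlds: {w0, w2, w3, w4, w5, w6, w7}.

7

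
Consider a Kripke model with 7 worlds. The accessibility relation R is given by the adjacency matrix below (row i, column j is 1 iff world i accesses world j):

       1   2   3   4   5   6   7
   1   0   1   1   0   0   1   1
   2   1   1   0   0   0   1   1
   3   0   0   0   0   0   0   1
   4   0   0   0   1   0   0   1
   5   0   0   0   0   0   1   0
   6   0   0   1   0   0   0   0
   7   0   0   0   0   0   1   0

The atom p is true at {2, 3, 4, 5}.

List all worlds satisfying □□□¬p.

{5, 6, 7}

1: successors {2, 3, 6, 7}; □□¬p there: 2:F, 3:T, 6:T, 7:F. ✗
2: successors {1, 2, 6, 7}; □□¬p there: 1:F, 2:F, 6:T, 7:F. ✗
3: successors {7}; □□¬p there: 7:F. ✗
4: successors {4, 7}; □□¬p there: 4:F, 7:F. ✗
5: successors {6}; □□¬p there: 6:T. ✓
6: successors {3}; □□¬p there: 3:T. ✓
7: successors {6}; □□¬p there: 6:T. ✓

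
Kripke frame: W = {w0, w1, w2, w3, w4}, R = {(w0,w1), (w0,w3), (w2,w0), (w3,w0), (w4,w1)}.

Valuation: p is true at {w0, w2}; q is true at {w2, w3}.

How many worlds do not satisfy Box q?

w0: successors {w1, w3}; q there: w1:F, w3:T. ✗
w1: no successors, so Box q holds vacuously. ✓
w2: successors {w0}; q there: w0:F. ✗
w3: successors {w0}; q there: w0:F. ✗
w4: successors {w1}; q there: w1:F. ✗
Satisfying worlds: {w1}.
So Box q fails at the other 4 worlds.

4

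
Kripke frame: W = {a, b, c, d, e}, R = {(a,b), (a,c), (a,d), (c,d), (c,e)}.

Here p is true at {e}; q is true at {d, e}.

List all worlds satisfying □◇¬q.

a: successors {b, c, d}; ◇¬q there: b:F, c:F, d:F. ✗
b: no successors, so □◇¬q holds vacuously. ✓
c: successors {d, e}; ◇¬q there: d:F, e:F. ✗
d: no successors, so □◇¬q holds vacuously. ✓
e: no successors, so □◇¬q holds vacuously. ✓

{b, d, e}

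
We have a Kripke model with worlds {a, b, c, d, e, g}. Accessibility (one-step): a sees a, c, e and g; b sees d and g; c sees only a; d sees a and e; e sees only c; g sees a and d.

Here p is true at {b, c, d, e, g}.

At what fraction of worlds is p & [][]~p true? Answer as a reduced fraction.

1/6

a: p is F, [][]~p is F. ✗
b: p is T, [][]~p is F. ✗
c: p is T, [][]~p is F. ✗
d: p is T, [][]~p is F. ✗
e: p is T, [][]~p is T. ✓
g: p is T, [][]~p is F. ✗
That's 1 of 6 worlds, so 1/6.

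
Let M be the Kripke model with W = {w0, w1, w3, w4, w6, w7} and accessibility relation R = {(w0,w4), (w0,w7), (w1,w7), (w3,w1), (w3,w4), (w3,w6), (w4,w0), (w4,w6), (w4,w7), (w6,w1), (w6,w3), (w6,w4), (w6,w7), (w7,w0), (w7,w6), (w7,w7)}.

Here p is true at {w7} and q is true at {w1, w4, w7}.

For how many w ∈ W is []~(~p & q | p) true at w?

0

w0: successors {w4, w7}; ~(~p & q | p) there: w4:F, w7:F. ✗
w1: successors {w7}; ~(~p & q | p) there: w7:F. ✗
w3: successors {w1, w4, w6}; ~(~p & q | p) there: w1:F, w4:F, w6:T. ✗
w4: successors {w0, w6, w7}; ~(~p & q | p) there: w0:T, w6:T, w7:F. ✗
w6: successors {w1, w3, w4, w7}; ~(~p & q | p) there: w1:F, w3:T, w4:F, w7:F. ✗
w7: successors {w0, w6, w7}; ~(~p & q | p) there: w0:T, w6:T, w7:F. ✗
Satisfying worlds: ∅.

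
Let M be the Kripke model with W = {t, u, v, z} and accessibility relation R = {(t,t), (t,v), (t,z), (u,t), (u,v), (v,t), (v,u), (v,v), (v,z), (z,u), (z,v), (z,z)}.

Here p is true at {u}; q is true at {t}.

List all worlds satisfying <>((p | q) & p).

t: successors {t, v, z}; (p | q) & p there: t:F, v:F, z:F. ✗
u: successors {t, v}; (p | q) & p there: t:F, v:F. ✗
v: successors {t, u, v, z}; (p | q) & p there: t:F, u:T, v:F, z:F. ✓
z: successors {u, v, z}; (p | q) & p there: u:T, v:F, z:F. ✓

{v, z}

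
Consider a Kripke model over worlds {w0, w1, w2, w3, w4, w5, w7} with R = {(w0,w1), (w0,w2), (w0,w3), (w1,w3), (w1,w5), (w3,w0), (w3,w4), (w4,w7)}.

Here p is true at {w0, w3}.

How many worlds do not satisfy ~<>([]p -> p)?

w0: <>([]p -> p) is T. ✗
w1: <>([]p -> p) is T. ✗
w2: <>([]p -> p) is F. ✓
w3: <>([]p -> p) is T. ✗
w4: <>([]p -> p) is F. ✓
w5: <>([]p -> p) is F. ✓
w7: <>([]p -> p) is F. ✓
Satisfying worlds: {w2, w4, w5, w7}.
So ~<>([]p -> p) fails at the other 3 worlds.

3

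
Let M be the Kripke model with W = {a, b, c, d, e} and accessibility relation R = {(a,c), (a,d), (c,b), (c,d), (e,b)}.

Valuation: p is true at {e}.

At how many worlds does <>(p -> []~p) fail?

a: successors {c, d}; p -> []~p there: c:T, d:T. ✓
b: no successors, so <>(p -> []~p) fails. ✗
c: successors {b, d}; p -> []~p there: b:T, d:T. ✓
d: no successors, so <>(p -> []~p) fails. ✗
e: successors {b}; p -> []~p there: b:T. ✓
Satisfying worlds: {a, c, e}.
So <>(p -> []~p) fails at the other 2 worlds.

2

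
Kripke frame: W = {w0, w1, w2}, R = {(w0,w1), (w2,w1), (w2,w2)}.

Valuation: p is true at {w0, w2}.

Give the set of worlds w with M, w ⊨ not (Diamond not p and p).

w0: Diamond not p and p is T. ✗
w1: Diamond not p and p is F. ✓
w2: Diamond not p and p is T. ✗

{w1}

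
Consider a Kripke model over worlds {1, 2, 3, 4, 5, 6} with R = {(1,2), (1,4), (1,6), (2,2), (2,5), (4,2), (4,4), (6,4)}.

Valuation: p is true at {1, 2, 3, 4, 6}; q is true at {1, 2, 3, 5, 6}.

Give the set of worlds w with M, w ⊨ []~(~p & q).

{1, 3, 4, 5, 6}

1: successors {2, 4, 6}; ~(~p & q) there: 2:T, 4:T, 6:T. ✓
2: successors {2, 5}; ~(~p & q) there: 2:T, 5:F. ✗
3: no successors, so []~(~p & q) holds vacuously. ✓
4: successors {2, 4}; ~(~p & q) there: 2:T, 4:T. ✓
5: no successors, so []~(~p & q) holds vacuously. ✓
6: successors {4}; ~(~p & q) there: 4:T. ✓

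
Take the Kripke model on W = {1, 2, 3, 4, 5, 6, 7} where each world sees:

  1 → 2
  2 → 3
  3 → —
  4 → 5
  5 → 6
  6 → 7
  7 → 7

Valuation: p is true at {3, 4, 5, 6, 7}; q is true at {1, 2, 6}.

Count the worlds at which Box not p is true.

2

1: successors {2}; not p there: 2:T. ✓
2: successors {3}; not p there: 3:F. ✗
3: no successors, so Box not p holds vacuously. ✓
4: successors {5}; not p there: 5:F. ✗
5: successors {6}; not p there: 6:F. ✗
6: successors {7}; not p there: 7:F. ✗
7: successors {7}; not p there: 7:F. ✗
Satisfying worlds: {1, 3}.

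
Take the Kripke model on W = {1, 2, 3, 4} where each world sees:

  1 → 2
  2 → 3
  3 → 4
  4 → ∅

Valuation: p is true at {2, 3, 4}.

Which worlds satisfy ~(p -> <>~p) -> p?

1: ~(p -> <>~p) is F, p is F. ✓
2: ~(p -> <>~p) is T, p is T. ✓
3: ~(p -> <>~p) is T, p is T. ✓
4: ~(p -> <>~p) is T, p is T. ✓

{1, 2, 3, 4}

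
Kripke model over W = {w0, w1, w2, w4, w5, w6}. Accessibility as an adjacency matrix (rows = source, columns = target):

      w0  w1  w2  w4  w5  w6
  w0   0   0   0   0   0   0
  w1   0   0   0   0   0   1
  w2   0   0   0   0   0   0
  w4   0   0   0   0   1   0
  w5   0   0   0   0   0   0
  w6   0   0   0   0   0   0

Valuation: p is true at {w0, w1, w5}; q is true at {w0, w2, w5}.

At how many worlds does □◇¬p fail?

w0: no successors, so □◇¬p holds vacuously. ✓
w1: successors {w6}; ◇¬p there: w6:F. ✗
w2: no successors, so □◇¬p holds vacuously. ✓
w4: successors {w5}; ◇¬p there: w5:F. ✗
w5: no successors, so □◇¬p holds vacuously. ✓
w6: no successors, so □◇¬p holds vacuously. ✓
Satisfying worlds: {w0, w2, w5, w6}.
So □◇¬p fails at the other 2 worlds.

2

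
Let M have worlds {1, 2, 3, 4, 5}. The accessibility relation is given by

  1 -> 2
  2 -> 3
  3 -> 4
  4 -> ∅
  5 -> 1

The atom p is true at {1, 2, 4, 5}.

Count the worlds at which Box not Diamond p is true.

1: successors {2}; not Diamond p there: 2:T. ✓
2: successors {3}; not Diamond p there: 3:F. ✗
3: successors {4}; not Diamond p there: 4:T. ✓
4: no successors, so Box not Diamond p holds vacuously. ✓
5: successors {1}; not Diamond p there: 1:F. ✗
Satisfying worlds: {1, 3, 4}.

3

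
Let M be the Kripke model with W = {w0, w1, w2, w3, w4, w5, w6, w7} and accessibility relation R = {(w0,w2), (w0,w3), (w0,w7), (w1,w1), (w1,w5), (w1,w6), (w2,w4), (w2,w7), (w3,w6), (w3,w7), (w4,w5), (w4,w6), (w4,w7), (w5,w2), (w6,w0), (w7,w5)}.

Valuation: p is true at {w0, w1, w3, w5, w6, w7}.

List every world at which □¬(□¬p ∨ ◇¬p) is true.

{w2, w3}

w0: successors {w2, w3, w7}; ¬(□¬p ∨ ◇¬p) there: w2:F, w3:T, w7:T. ✗
w1: successors {w1, w5, w6}; ¬(□¬p ∨ ◇¬p) there: w1:T, w5:F, w6:T. ✗
w2: successors {w4, w7}; ¬(□¬p ∨ ◇¬p) there: w4:T, w7:T. ✓
w3: successors {w6, w7}; ¬(□¬p ∨ ◇¬p) there: w6:T, w7:T. ✓
w4: successors {w5, w6, w7}; ¬(□¬p ∨ ◇¬p) there: w5:F, w6:T, w7:T. ✗
w5: successors {w2}; ¬(□¬p ∨ ◇¬p) there: w2:F. ✗
w6: successors {w0}; ¬(□¬p ∨ ◇¬p) there: w0:F. ✗
w7: successors {w5}; ¬(□¬p ∨ ◇¬p) there: w5:F. ✗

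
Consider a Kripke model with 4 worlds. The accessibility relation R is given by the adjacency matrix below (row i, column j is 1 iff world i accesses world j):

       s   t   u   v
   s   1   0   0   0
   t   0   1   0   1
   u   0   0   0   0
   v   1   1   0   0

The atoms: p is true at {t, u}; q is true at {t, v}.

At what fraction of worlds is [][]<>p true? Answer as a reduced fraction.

1/4

s: successors {s}; []<>p there: s:F. ✗
t: successors {t, v}; []<>p there: t:T, v:F. ✗
u: no successors, so [][]<>p holds vacuously. ✓
v: successors {s, t}; []<>p there: s:F, t:T. ✗
That's 1 of 4 worlds, so 1/4.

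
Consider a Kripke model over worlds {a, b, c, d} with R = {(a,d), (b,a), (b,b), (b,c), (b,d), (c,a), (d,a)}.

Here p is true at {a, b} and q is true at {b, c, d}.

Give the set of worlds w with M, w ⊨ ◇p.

{b, c, d}

a: successors {d}; p there: d:F. ✗
b: successors {a, b, c, d}; p there: a:T, b:T, c:F, d:F. ✓
c: successors {a}; p there: a:T. ✓
d: successors {a}; p there: a:T. ✓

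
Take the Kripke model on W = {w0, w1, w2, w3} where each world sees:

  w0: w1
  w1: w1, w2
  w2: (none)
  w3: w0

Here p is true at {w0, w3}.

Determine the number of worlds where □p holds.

2

w0: successors {w1}; p there: w1:F. ✗
w1: successors {w1, w2}; p there: w1:F, w2:F. ✗
w2: no successors, so □p holds vacuously. ✓
w3: successors {w0}; p there: w0:T. ✓
Satisfying worlds: {w2, w3}.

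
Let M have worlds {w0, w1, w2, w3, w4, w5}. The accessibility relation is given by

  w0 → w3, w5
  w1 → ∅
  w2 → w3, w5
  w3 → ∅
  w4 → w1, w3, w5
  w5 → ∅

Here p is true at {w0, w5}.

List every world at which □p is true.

{w1, w3, w5}

w0: successors {w3, w5}; p there: w3:F, w5:T. ✗
w1: no successors, so □p holds vacuously. ✓
w2: successors {w3, w5}; p there: w3:F, w5:T. ✗
w3: no successors, so □p holds vacuously. ✓
w4: successors {w1, w3, w5}; p there: w1:F, w3:F, w5:T. ✗
w5: no successors, so □p holds vacuously. ✓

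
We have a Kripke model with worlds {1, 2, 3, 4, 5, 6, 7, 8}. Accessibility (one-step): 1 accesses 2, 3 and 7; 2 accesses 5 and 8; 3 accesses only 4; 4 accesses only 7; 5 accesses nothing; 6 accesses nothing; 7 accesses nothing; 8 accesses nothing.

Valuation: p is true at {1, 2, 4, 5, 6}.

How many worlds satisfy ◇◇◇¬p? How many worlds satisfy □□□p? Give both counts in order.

1 and 7

For ◇◇◇¬p:
1: successors {2, 3, 7}; ◇◇¬p there: 2:F, 3:T, 7:F. ✓
2: successors {5, 8}; ◇◇¬p there: 5:F, 8:F. ✗
3: successors {4}; ◇◇¬p there: 4:F. ✗
4: successors {7}; ◇◇¬p there: 7:F. ✗
5: no successors, so ◇◇◇¬p fails. ✗
6: no successors, so ◇◇◇¬p fails. ✗
7: no successors, so ◇◇◇¬p fails. ✗
8: no successors, so ◇◇◇¬p fails. ✗
— 1 world.
For □□□p:
1: successors {2, 3, 7}; □□p there: 2:T, 3:F, 7:T. ✗
2: successors {5, 8}; □□p there: 5:T, 8:T. ✓
3: successors {4}; □□p there: 4:T. ✓
4: successors {7}; □□p there: 7:T. ✓
5: no successors, so □□□p holds vacuously. ✓
6: no successors, so □□□p holds vacuously. ✓
7: no successors, so □□□p holds vacuously. ✓
8: no successors, so □□□p holds vacuously. ✓
— 7 worlds.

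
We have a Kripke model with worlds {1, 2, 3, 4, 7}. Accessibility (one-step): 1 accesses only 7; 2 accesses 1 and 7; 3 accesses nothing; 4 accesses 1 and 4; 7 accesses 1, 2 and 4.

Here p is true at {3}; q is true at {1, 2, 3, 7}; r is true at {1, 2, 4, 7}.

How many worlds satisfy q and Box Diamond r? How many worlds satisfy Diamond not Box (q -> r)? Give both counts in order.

For q and Box Diamond r:
1: q is T, Box Diamond r is T. ✓
2: q is T, Box Diamond r is T. ✓
3: q is T, Box Diamond r is T. ✓
4: q is F, Box Diamond r is T. ✗
7: q is T, Box Diamond r is T. ✓
— 4 worlds.
For Diamond not Box (q -> r):
1: successors {7}; not Box (q -> r) there: 7:F. ✗
2: successors {1, 7}; not Box (q -> r) there: 1:F, 7:F. ✗
3: no successors, so Diamond not Box (q -> r) fails. ✗
4: successors {1, 4}; not Box (q -> r) there: 1:F, 4:F. ✗
7: successors {1, 2, 4}; not Box (q -> r) there: 1:F, 2:F, 4:F. ✗
— 0 worlds.

4 and 0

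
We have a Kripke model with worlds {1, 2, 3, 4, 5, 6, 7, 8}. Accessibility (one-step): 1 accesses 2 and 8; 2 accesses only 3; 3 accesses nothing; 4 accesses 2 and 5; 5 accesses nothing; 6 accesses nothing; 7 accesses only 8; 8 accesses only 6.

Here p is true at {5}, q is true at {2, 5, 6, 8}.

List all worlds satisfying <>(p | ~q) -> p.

{1, 3, 5, 6, 7, 8}

1: <>(p | ~q) is F, p is F. ✓
2: <>(p | ~q) is T, p is F. ✗
3: <>(p | ~q) is F, p is F. ✓
4: <>(p | ~q) is T, p is F. ✗
5: <>(p | ~q) is F, p is T. ✓
6: <>(p | ~q) is F, p is F. ✓
7: <>(p | ~q) is F, p is F. ✓
8: <>(p | ~q) is F, p is F. ✓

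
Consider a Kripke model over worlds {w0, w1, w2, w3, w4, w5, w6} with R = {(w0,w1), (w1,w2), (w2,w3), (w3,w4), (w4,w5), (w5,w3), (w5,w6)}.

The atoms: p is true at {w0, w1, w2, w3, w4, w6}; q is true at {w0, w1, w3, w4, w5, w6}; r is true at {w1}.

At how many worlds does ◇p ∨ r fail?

w0: ◇p is T, r is F. ✓
w1: ◇p is T, r is T. ✓
w2: ◇p is T, r is F. ✓
w3: ◇p is T, r is F. ✓
w4: ◇p is F, r is F. ✗
w5: ◇p is T, r is F. ✓
w6: ◇p is F, r is F. ✗
Satisfying worlds: {w0, w1, w2, w3, w5}.
So ◇p ∨ r fails at the other 2 worlds.

2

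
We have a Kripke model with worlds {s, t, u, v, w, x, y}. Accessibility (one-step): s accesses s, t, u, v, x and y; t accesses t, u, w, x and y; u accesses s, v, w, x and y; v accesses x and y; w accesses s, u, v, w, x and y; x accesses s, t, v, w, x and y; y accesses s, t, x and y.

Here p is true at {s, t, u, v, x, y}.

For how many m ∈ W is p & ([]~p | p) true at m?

s: p is T, []~p | p is T. ✓
t: p is T, []~p | p is T. ✓
u: p is T, []~p | p is T. ✓
v: p is T, []~p | p is T. ✓
w: p is F, []~p | p is F. ✗
x: p is T, []~p | p is T. ✓
y: p is T, []~p | p is T. ✓
Satisfying worlds: {s, t, u, v, x, y}.

6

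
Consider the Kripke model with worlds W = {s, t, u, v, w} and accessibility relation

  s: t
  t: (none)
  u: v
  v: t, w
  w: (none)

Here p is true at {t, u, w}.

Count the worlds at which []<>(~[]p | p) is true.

s: successors {t}; <>(~[]p | p) there: t:F. ✗
t: no successors, so []<>(~[]p | p) holds vacuously. ✓
u: successors {v}; <>(~[]p | p) there: v:T. ✓
v: successors {t, w}; <>(~[]p | p) there: t:F, w:F. ✗
w: no successors, so []<>(~[]p | p) holds vacuously. ✓
Satisfying worlds: {t, u, w}.

3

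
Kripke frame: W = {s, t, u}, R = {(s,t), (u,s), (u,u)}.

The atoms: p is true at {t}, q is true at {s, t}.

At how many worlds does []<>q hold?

2

s: successors {t}; <>q there: t:F. ✗
t: no successors, so []<>q holds vacuously. ✓
u: successors {s, u}; <>q there: s:T, u:T. ✓
Satisfying worlds: {t, u}.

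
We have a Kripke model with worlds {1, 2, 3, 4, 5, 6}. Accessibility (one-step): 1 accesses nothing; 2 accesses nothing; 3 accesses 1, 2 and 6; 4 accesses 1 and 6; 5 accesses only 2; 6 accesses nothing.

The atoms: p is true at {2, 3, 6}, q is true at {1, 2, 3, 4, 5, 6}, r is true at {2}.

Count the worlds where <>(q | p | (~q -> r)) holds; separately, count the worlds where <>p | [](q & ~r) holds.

3 and 6

For <>(q | p | (~q -> r)):
1: no successors, so <>(q | p | (~q -> r)) fails. ✗
2: no successors, so <>(q | p | (~q -> r)) fails. ✗
3: successors {1, 2, 6}; q | p | (~q -> r) there: 1:T, 2:T, 6:T. ✓
4: successors {1, 6}; q | p | (~q -> r) there: 1:T, 6:T. ✓
5: successors {2}; q | p | (~q -> r) there: 2:T. ✓
6: no successors, so <>(q | p | (~q -> r)) fails. ✗
— 3 worlds.
For <>p | [](q & ~r):
1: <>p is F, [](q & ~r) is T. ✓
2: <>p is F, [](q & ~r) is T. ✓
3: <>p is T, [](q & ~r) is F. ✓
4: <>p is T, [](q & ~r) is T. ✓
5: <>p is T, [](q & ~r) is F. ✓
6: <>p is F, [](q & ~r) is T. ✓
— 6 worlds.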